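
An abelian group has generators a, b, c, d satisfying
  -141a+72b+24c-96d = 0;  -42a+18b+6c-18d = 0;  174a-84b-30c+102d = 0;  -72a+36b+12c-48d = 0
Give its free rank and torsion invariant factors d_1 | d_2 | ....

Answer: M ≅ ℤ/3 ⊕ ℤ/6 ⊕ ℤ/6 ⊕ ℤ/12

Derivation:
rank_ℚ(R)=4; free=4−4=0
SNF(R) diag = [3, 6, 6, 12] → torsion [3, 6, 6, 12]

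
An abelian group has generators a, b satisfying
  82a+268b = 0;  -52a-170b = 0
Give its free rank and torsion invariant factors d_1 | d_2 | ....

rank_ℚ(R)=2; free=2−2=0
SNF(R) diag = [2, 2] → torsion [2, 2]

Answer: M ≅ ℤ/2 ⊕ ℤ/2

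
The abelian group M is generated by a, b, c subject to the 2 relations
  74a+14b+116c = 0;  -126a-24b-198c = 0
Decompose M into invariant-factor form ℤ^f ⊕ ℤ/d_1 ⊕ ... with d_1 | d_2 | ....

rank_ℚ(R)=2; free=3−2=1
SNF(R) diag = [2, 6] → torsion [2, 6]

Answer: M ≅ ℤ^1 ⊕ ℤ/2 ⊕ ℤ/6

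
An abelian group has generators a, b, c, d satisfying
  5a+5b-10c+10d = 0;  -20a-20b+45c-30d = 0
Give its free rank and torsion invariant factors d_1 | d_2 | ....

rank_ℚ(R)=2; free=4−2=2
SNF(R) diag = [5, 5] → torsion [5, 5]

Answer: M ≅ ℤ^2 ⊕ ℤ/5 ⊕ ℤ/5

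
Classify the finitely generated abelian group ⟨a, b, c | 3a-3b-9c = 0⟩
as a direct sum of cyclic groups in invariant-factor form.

Answer: M ≅ ℤ^2 ⊕ ℤ/3

Derivation:
rank_ℚ(R)=1; free=3−1=2
SNF(R) diag = [3] → torsion [3]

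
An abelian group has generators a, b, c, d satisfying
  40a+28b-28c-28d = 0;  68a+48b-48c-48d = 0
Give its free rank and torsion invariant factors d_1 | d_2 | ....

rank_ℚ(R)=2; free=4−2=2
SNF(R) diag = [4, 4] → torsion [4, 4]

Answer: M ≅ ℤ^2 ⊕ ℤ/4 ⊕ ℤ/4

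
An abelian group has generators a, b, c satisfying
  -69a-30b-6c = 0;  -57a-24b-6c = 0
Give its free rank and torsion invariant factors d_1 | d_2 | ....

Answer: M ≅ ℤ^1 ⊕ ℤ/3 ⊕ ℤ/6

Derivation:
rank_ℚ(R)=2; free=3−2=1
SNF(R) diag = [3, 6] → torsion [3, 6]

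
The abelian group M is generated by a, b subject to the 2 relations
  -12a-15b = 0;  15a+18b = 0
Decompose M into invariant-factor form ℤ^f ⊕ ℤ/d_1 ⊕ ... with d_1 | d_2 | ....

rank_ℚ(R)=2; free=2−2=0
SNF(R) diag = [3, 3] → torsion [3, 3]

Answer: M ≅ ℤ/3 ⊕ ℤ/3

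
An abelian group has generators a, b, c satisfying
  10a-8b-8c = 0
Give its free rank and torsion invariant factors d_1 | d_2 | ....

rank_ℚ(R)=1; free=3−1=2
SNF(R) diag = [2] → torsion [2]

Answer: M ≅ ℤ^2 ⊕ ℤ/2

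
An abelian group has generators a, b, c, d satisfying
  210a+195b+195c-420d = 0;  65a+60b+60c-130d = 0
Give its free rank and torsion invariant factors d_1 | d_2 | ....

Answer: M ≅ ℤ^2 ⊕ ℤ/5 ⊕ ℤ/15

Derivation:
rank_ℚ(R)=2; free=4−2=2
SNF(R) diag = [5, 15] → torsion [5, 15]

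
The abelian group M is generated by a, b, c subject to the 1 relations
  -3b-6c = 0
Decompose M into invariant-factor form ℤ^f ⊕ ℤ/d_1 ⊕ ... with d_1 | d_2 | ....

Answer: M ≅ ℤ^2 ⊕ ℤ/3

Derivation:
rank_ℚ(R)=1; free=3−1=2
SNF(R) diag = [3] → torsion [3]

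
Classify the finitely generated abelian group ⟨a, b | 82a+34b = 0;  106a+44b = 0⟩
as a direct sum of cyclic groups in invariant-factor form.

Answer: M ≅ ℤ/2 ⊕ ℤ/2

Derivation:
rank_ℚ(R)=2; free=2−2=0
SNF(R) diag = [2, 2] → torsion [2, 2]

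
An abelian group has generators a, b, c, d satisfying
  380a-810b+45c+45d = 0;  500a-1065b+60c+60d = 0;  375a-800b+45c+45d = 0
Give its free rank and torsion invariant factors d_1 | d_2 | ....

rank_ℚ(R)=3; free=4−3=1
SNF(R) diag = [5, 5, 15] → torsion [5, 5, 15]

Answer: M ≅ ℤ^1 ⊕ ℤ/5 ⊕ ℤ/5 ⊕ ℤ/15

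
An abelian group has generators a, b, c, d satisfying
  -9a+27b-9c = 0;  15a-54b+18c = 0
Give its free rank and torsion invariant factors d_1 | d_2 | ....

Answer: M ≅ ℤ^2 ⊕ ℤ/3 ⊕ ℤ/9

Derivation:
rank_ℚ(R)=2; free=4−2=2
SNF(R) diag = [3, 9] → torsion [3, 9]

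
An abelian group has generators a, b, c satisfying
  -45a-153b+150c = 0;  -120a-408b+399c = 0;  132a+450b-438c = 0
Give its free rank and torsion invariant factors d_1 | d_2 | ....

rank_ℚ(R)=3; free=3−3=0
SNF(R) diag = [3, 3, 6] → torsion [3, 3, 6]

Answer: M ≅ ℤ/3 ⊕ ℤ/3 ⊕ ℤ/6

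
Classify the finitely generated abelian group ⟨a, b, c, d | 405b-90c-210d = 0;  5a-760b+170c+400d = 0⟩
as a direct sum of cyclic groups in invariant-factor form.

Answer: M ≅ ℤ^2 ⊕ ℤ/5 ⊕ ℤ/15

Derivation:
rank_ℚ(R)=2; free=4−2=2
SNF(R) diag = [5, 15] → torsion [5, 15]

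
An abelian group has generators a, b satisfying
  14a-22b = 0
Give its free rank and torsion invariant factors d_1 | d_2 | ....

Answer: M ≅ ℤ^1 ⊕ ℤ/2

Derivation:
rank_ℚ(R)=1; free=2−1=1
SNF(R) diag = [2] → torsion [2]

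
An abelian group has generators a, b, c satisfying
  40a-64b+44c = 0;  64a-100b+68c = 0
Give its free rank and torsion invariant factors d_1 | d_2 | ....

Answer: M ≅ ℤ^1 ⊕ ℤ/4 ⊕ ℤ/12

Derivation:
rank_ℚ(R)=2; free=3−2=1
SNF(R) diag = [4, 12] → torsion [4, 12]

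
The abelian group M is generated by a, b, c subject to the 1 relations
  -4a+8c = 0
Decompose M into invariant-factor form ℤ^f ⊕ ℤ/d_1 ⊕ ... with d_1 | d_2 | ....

rank_ℚ(R)=1; free=3−1=2
SNF(R) diag = [4] → torsion [4]

Answer: M ≅ ℤ^2 ⊕ ℤ/4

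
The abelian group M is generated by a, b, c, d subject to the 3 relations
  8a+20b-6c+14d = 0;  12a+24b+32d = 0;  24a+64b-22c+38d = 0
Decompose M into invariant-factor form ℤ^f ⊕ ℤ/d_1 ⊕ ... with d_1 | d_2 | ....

rank_ℚ(R)=3; free=4−3=1
SNF(R) diag = [2, 4, 4] → torsion [2, 4, 4]

Answer: M ≅ ℤ^1 ⊕ ℤ/2 ⊕ ℤ/4 ⊕ ℤ/4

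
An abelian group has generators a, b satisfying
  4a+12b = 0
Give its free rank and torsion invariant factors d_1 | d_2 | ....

rank_ℚ(R)=1; free=2−1=1
SNF(R) diag = [4] → torsion [4]

Answer: M ≅ ℤ^1 ⊕ ℤ/4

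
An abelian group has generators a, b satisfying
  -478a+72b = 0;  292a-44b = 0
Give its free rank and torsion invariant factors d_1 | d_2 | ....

rank_ℚ(R)=2; free=2−2=0
SNF(R) diag = [2, 4] → torsion [2, 4]

Answer: M ≅ ℤ/2 ⊕ ℤ/4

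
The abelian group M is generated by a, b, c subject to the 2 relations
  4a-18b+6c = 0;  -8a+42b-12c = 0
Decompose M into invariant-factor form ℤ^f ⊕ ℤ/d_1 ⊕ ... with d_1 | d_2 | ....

Answer: M ≅ ℤ^1 ⊕ ℤ/2 ⊕ ℤ/6

Derivation:
rank_ℚ(R)=2; free=3−2=1
SNF(R) diag = [2, 6] → torsion [2, 6]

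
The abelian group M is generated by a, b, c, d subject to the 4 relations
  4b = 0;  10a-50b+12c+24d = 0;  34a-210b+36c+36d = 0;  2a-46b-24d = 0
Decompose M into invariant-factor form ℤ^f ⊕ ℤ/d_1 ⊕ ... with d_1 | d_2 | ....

Answer: M ≅ ℤ/2 ⊕ ℤ/4 ⊕ ℤ/12 ⊕ ℤ/12

Derivation:
rank_ℚ(R)=4; free=4−4=0
SNF(R) diag = [2, 4, 12, 12] → torsion [2, 4, 12, 12]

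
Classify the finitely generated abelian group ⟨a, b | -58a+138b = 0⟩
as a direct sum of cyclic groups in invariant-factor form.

rank_ℚ(R)=1; free=2−1=1
SNF(R) diag = [2] → torsion [2]

Answer: M ≅ ℤ^1 ⊕ ℤ/2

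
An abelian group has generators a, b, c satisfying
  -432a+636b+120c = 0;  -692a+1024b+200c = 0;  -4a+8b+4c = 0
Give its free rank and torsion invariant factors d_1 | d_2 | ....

rank_ℚ(R)=3; free=3−3=0
SNF(R) diag = [4, 12, 12] → torsion [4, 12, 12]

Answer: M ≅ ℤ/4 ⊕ ℤ/12 ⊕ ℤ/12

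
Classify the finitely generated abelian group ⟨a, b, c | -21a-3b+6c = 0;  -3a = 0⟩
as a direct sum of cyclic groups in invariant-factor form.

rank_ℚ(R)=2; free=3−2=1
SNF(R) diag = [3, 3] → torsion [3, 3]

Answer: M ≅ ℤ^1 ⊕ ℤ/3 ⊕ ℤ/3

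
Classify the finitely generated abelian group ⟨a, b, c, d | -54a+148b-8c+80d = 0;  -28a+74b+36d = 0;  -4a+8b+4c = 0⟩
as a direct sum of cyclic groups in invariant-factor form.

rank_ℚ(R)=3; free=4−3=1
SNF(R) diag = [2, 2, 4] → torsion [2, 2, 4]

Answer: M ≅ ℤ^1 ⊕ ℤ/2 ⊕ ℤ/2 ⊕ ℤ/4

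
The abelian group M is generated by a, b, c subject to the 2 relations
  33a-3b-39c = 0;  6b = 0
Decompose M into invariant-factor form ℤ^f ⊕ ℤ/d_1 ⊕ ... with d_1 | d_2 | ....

rank_ℚ(R)=2; free=3−2=1
SNF(R) diag = [3, 6] → torsion [3, 6]

Answer: M ≅ ℤ^1 ⊕ ℤ/3 ⊕ ℤ/6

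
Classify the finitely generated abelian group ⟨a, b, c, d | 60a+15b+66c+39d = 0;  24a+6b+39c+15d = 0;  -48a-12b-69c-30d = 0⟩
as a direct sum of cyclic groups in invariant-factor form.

Answer: M ≅ ℤ^1 ⊕ ℤ/3 ⊕ ℤ/3 ⊕ ℤ/9

Derivation:
rank_ℚ(R)=3; free=4−3=1
SNF(R) diag = [3, 3, 9] → torsion [3, 3, 9]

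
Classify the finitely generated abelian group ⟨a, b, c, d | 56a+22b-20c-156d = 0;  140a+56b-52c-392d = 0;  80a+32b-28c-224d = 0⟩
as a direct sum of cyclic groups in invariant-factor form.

rank_ℚ(R)=3; free=4−3=1
SNF(R) diag = [2, 4, 12] → torsion [2, 4, 12]

Answer: M ≅ ℤ^1 ⊕ ℤ/2 ⊕ ℤ/4 ⊕ ℤ/12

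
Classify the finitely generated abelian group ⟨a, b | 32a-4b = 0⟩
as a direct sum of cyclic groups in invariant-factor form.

rank_ℚ(R)=1; free=2−1=1
SNF(R) diag = [4] → torsion [4]

Answer: M ≅ ℤ^1 ⊕ ℤ/4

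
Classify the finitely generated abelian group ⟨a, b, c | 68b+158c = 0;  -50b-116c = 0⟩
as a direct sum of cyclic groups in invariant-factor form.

rank_ℚ(R)=2; free=3−2=1
SNF(R) diag = [2, 6] → torsion [2, 6]

Answer: M ≅ ℤ^1 ⊕ ℤ/2 ⊕ ℤ/6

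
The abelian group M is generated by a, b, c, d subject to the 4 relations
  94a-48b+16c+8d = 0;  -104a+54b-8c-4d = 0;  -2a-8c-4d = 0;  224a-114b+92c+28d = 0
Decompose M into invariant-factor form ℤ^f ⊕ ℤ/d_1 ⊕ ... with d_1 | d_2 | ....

Answer: M ≅ ℤ/2 ⊕ ℤ/6 ⊕ ℤ/12 ⊕ ℤ/36

Derivation:
rank_ℚ(R)=4; free=4−4=0
SNF(R) diag = [2, 6, 12, 36] → torsion [2, 6, 12, 36]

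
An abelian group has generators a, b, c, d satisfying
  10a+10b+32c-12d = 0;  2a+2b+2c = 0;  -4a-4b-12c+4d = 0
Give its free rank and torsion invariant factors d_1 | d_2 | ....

Answer: M ≅ ℤ^1 ⊕ ℤ/2 ⊕ ℤ/2 ⊕ ℤ/4

Derivation:
rank_ℚ(R)=3; free=4−3=1
SNF(R) diag = [2, 2, 4] → torsion [2, 2, 4]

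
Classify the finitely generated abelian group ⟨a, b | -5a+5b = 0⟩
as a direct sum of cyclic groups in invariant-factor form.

Answer: M ≅ ℤ^1 ⊕ ℤ/5

Derivation:
rank_ℚ(R)=1; free=2−1=1
SNF(R) diag = [5] → torsion [5]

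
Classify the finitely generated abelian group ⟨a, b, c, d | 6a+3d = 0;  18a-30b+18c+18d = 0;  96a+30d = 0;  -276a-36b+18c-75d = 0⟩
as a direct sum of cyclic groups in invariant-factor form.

rank_ℚ(R)=4; free=4−4=0
SNF(R) diag = [3, 6, 18, 36] → torsion [3, 6, 18, 36]

Answer: M ≅ ℤ/3 ⊕ ℤ/6 ⊕ ℤ/18 ⊕ ℤ/36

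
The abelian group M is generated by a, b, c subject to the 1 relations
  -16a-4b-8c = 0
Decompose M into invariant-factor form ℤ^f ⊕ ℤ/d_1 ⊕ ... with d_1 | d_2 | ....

Answer: M ≅ ℤ^2 ⊕ ℤ/4

Derivation:
rank_ℚ(R)=1; free=3−1=2
SNF(R) diag = [4] → torsion [4]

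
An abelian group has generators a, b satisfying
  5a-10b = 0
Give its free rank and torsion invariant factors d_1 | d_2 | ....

rank_ℚ(R)=1; free=2−1=1
SNF(R) diag = [5] → torsion [5]

Answer: M ≅ ℤ^1 ⊕ ℤ/5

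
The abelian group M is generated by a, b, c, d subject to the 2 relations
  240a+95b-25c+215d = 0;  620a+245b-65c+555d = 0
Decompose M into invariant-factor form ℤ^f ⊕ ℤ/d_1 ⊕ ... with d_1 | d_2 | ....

rank_ℚ(R)=2; free=4−2=2
SNF(R) diag = [5, 10] → torsion [5, 10]

Answer: M ≅ ℤ^2 ⊕ ℤ/5 ⊕ ℤ/10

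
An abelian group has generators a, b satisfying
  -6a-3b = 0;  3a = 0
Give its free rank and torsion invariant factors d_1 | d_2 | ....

Answer: M ≅ ℤ/3 ⊕ ℤ/3

Derivation:
rank_ℚ(R)=2; free=2−2=0
SNF(R) diag = [3, 3] → torsion [3, 3]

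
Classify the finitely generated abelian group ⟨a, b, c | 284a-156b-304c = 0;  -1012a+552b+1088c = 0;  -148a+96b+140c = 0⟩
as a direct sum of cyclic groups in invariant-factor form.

Answer: M ≅ ℤ/4 ⊕ ℤ/12 ⊕ ℤ/12

Derivation:
rank_ℚ(R)=3; free=3−3=0
SNF(R) diag = [4, 12, 12] → torsion [4, 12, 12]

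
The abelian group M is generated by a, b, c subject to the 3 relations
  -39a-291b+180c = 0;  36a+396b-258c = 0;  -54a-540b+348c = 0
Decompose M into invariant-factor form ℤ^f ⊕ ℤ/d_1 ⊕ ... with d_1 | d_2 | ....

Answer: M ≅ ℤ/3 ⊕ ℤ/6 ⊕ ℤ/18

Derivation:
rank_ℚ(R)=3; free=3−3=0
SNF(R) diag = [3, 6, 18] → torsion [3, 6, 18]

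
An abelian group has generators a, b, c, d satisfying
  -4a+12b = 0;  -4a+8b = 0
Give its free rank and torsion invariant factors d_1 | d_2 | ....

rank_ℚ(R)=2; free=4−2=2
SNF(R) diag = [4, 4] → torsion [4, 4]

Answer: M ≅ ℤ^2 ⊕ ℤ/4 ⊕ ℤ/4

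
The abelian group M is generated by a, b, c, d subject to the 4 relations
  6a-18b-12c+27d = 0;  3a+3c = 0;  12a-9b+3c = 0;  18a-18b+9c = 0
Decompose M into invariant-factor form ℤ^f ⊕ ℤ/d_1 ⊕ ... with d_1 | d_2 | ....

rank_ℚ(R)=4; free=4−4=0
SNF(R) diag = [3, 9, 9, 27] → torsion [3, 9, 9, 27]

Answer: M ≅ ℤ/3 ⊕ ℤ/9 ⊕ ℤ/9 ⊕ ℤ/27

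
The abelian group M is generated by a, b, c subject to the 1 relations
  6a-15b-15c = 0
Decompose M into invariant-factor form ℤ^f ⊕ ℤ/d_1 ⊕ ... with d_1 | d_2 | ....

Answer: M ≅ ℤ^2 ⊕ ℤ/3

Derivation:
rank_ℚ(R)=1; free=3−1=2
SNF(R) diag = [3] → torsion [3]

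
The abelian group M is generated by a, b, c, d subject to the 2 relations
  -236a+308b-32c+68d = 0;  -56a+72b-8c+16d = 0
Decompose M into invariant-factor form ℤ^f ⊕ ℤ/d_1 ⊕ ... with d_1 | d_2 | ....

Answer: M ≅ ℤ^2 ⊕ ℤ/4 ⊕ ℤ/8

Derivation:
rank_ℚ(R)=2; free=4−2=2
SNF(R) diag = [4, 8] → torsion [4, 8]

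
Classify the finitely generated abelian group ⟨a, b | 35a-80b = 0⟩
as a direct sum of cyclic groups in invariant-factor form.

Answer: M ≅ ℤ^1 ⊕ ℤ/5

Derivation:
rank_ℚ(R)=1; free=2−1=1
SNF(R) diag = [5] → torsion [5]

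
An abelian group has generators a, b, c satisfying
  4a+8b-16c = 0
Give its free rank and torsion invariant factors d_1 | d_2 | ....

rank_ℚ(R)=1; free=3−1=2
SNF(R) diag = [4] → torsion [4]

Answer: M ≅ ℤ^2 ⊕ ℤ/4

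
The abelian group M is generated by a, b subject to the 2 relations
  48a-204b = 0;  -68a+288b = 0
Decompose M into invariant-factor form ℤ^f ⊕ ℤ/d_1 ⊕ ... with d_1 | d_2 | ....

Answer: M ≅ ℤ/4 ⊕ ℤ/12

Derivation:
rank_ℚ(R)=2; free=2−2=0
SNF(R) diag = [4, 12] → torsion [4, 12]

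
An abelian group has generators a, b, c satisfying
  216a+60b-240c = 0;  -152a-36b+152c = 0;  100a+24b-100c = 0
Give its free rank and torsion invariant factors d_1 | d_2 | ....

Answer: M ≅ ℤ/4 ⊕ ℤ/12 ⊕ ℤ/24

Derivation:
rank_ℚ(R)=3; free=3−3=0
SNF(R) diag = [4, 12, 24] → torsion [4, 12, 24]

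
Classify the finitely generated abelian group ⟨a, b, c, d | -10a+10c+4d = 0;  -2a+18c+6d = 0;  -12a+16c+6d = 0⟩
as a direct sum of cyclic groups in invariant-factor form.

Answer: M ≅ ℤ^1 ⊕ ℤ/2 ⊕ ℤ/2 ⊕ ℤ/4

Derivation:
rank_ℚ(R)=3; free=4−3=1
SNF(R) diag = [2, 2, 4] → torsion [2, 2, 4]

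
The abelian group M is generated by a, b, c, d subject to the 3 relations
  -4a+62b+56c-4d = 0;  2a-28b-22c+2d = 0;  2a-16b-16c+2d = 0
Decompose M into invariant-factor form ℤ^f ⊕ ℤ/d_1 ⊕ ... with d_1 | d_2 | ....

Answer: M ≅ ℤ^1 ⊕ ℤ/2 ⊕ ℤ/6 ⊕ ℤ/18

Derivation:
rank_ℚ(R)=3; free=4−3=1
SNF(R) diag = [2, 6, 18] → torsion [2, 6, 18]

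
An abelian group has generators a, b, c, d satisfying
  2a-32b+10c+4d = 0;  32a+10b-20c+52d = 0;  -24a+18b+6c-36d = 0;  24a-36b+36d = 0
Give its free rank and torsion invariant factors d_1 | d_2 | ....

rank_ℚ(R)=4; free=4−4=0
SNF(R) diag = [2, 6, 6, 12] → torsion [2, 6, 6, 12]

Answer: M ≅ ℤ/2 ⊕ ℤ/6 ⊕ ℤ/6 ⊕ ℤ/12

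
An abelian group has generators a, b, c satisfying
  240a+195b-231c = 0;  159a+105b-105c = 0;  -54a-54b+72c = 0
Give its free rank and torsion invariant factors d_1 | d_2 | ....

Answer: M ≅ ℤ/3 ⊕ ℤ/9 ⊕ ℤ/18

Derivation:
rank_ℚ(R)=3; free=3−3=0
SNF(R) diag = [3, 9, 18] → torsion [3, 9, 18]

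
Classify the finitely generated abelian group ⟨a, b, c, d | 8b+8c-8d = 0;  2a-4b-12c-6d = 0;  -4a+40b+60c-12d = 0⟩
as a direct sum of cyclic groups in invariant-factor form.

Answer: M ≅ ℤ^1 ⊕ ℤ/2 ⊕ ℤ/4 ⊕ ℤ/8

Derivation:
rank_ℚ(R)=3; free=4−3=1
SNF(R) diag = [2, 4, 8] → torsion [2, 4, 8]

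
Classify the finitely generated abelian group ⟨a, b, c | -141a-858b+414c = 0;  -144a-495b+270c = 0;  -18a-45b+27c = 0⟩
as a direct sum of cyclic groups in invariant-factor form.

Answer: M ≅ ℤ/3 ⊕ ℤ/9 ⊕ ℤ/27

Derivation:
rank_ℚ(R)=3; free=3−3=0
SNF(R) diag = [3, 9, 27] → torsion [3, 9, 27]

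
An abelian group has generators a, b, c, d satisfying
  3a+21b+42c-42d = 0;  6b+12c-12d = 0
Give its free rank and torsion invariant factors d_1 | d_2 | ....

rank_ℚ(R)=2; free=4−2=2
SNF(R) diag = [3, 6] → torsion [3, 6]

Answer: M ≅ ℤ^2 ⊕ ℤ/3 ⊕ ℤ/6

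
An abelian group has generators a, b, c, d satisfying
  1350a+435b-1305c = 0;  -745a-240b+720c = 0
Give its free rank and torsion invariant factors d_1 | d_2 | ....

Answer: M ≅ ℤ^2 ⊕ ℤ/5 ⊕ ℤ/15

Derivation:
rank_ℚ(R)=2; free=4−2=2
SNF(R) diag = [5, 15] → torsion [5, 15]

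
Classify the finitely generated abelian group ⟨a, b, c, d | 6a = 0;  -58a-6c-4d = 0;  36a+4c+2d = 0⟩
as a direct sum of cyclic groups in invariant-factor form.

Answer: M ≅ ℤ^1 ⊕ ℤ/2 ⊕ ℤ/2 ⊕ ℤ/6

Derivation:
rank_ℚ(R)=3; free=4−3=1
SNF(R) diag = [2, 2, 6] → torsion [2, 2, 6]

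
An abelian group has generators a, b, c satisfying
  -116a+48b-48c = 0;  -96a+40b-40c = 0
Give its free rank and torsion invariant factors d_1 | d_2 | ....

rank_ℚ(R)=2; free=3−2=1
SNF(R) diag = [4, 8] → torsion [4, 8]

Answer: M ≅ ℤ^1 ⊕ ℤ/4 ⊕ ℤ/8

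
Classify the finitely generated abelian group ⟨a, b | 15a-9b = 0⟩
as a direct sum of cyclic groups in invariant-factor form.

Answer: M ≅ ℤ^1 ⊕ ℤ/3

Derivation:
rank_ℚ(R)=1; free=2−1=1
SNF(R) diag = [3] → torsion [3]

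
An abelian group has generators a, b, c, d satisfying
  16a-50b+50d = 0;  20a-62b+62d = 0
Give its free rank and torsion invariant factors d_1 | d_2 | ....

Answer: M ≅ ℤ^2 ⊕ ℤ/2 ⊕ ℤ/4

Derivation:
rank_ℚ(R)=2; free=4−2=2
SNF(R) diag = [2, 4] → torsion [2, 4]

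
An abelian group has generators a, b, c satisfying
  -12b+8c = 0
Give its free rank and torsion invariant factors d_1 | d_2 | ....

Answer: M ≅ ℤ^2 ⊕ ℤ/4

Derivation:
rank_ℚ(R)=1; free=3−1=2
SNF(R) diag = [4] → torsion [4]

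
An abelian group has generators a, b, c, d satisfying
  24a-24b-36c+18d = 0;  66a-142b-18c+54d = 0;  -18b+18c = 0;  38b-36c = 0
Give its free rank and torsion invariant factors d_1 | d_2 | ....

rank_ℚ(R)=4; free=4−4=0
SNF(R) diag = [2, 6, 18, 18] → torsion [2, 6, 18, 18]

Answer: M ≅ ℤ/2 ⊕ ℤ/6 ⊕ ℤ/18 ⊕ ℤ/18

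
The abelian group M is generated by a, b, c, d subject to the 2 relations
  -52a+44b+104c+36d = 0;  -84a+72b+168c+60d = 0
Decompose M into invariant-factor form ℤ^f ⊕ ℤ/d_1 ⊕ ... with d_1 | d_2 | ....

Answer: M ≅ ℤ^2 ⊕ ℤ/4 ⊕ ℤ/12

Derivation:
rank_ℚ(R)=2; free=4−2=2
SNF(R) diag = [4, 12] → torsion [4, 12]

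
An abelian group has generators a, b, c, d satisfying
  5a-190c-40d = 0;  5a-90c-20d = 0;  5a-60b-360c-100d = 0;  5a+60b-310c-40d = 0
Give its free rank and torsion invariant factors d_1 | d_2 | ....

rank_ℚ(R)=4; free=4−4=0
SNF(R) diag = [5, 10, 20, 60] → torsion [5, 10, 20, 60]

Answer: M ≅ ℤ/5 ⊕ ℤ/10 ⊕ ℤ/20 ⊕ ℤ/60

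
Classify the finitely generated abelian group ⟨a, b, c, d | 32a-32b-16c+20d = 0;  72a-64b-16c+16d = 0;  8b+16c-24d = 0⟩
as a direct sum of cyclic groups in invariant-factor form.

rank_ℚ(R)=3; free=4−3=1
SNF(R) diag = [4, 8, 8] → torsion [4, 8, 8]

Answer: M ≅ ℤ^1 ⊕ ℤ/4 ⊕ ℤ/8 ⊕ ℤ/8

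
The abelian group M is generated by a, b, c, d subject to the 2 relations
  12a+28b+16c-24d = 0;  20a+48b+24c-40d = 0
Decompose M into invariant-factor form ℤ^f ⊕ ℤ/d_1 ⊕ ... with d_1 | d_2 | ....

Answer: M ≅ ℤ^2 ⊕ ℤ/4 ⊕ ℤ/4

Derivation:
rank_ℚ(R)=2; free=4−2=2
SNF(R) diag = [4, 4] → torsion [4, 4]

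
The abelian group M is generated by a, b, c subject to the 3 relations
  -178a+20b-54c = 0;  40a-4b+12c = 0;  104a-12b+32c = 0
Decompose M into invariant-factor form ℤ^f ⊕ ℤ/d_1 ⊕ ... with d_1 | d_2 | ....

rank_ℚ(R)=3; free=3−3=0
SNF(R) diag = [2, 4, 4] → torsion [2, 4, 4]

Answer: M ≅ ℤ/2 ⊕ ℤ/4 ⊕ ℤ/4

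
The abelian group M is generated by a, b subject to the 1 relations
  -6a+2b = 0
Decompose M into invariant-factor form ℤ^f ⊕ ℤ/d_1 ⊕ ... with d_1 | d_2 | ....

rank_ℚ(R)=1; free=2−1=1
SNF(R) diag = [2] → torsion [2]

Answer: M ≅ ℤ^1 ⊕ ℤ/2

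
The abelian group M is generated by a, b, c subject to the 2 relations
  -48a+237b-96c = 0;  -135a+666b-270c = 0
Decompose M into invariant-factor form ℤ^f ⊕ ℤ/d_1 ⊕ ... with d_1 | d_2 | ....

Answer: M ≅ ℤ^1 ⊕ ℤ/3 ⊕ ℤ/9

Derivation:
rank_ℚ(R)=2; free=3−2=1
SNF(R) diag = [3, 9] → torsion [3, 9]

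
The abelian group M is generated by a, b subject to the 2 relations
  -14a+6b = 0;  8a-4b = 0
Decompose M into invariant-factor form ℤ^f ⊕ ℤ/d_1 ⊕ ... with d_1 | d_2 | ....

rank_ℚ(R)=2; free=2−2=0
SNF(R) diag = [2, 4] → torsion [2, 4]

Answer: M ≅ ℤ/2 ⊕ ℤ/4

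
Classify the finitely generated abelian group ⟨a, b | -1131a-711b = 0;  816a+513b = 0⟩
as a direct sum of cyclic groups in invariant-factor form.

rank_ℚ(R)=2; free=2−2=0
SNF(R) diag = [3, 9] → torsion [3, 9]

Answer: M ≅ ℤ/3 ⊕ ℤ/9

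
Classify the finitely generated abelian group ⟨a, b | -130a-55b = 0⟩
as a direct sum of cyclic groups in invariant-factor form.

rank_ℚ(R)=1; free=2−1=1
SNF(R) diag = [5] → torsion [5]

Answer: M ≅ ℤ^1 ⊕ ℤ/5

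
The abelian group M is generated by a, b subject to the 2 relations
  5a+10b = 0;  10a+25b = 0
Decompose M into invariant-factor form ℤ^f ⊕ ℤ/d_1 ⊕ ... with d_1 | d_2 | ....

rank_ℚ(R)=2; free=2−2=0
SNF(R) diag = [5, 5] → torsion [5, 5]

Answer: M ≅ ℤ/5 ⊕ ℤ/5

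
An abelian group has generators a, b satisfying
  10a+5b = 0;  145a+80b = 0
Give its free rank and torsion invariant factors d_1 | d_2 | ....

rank_ℚ(R)=2; free=2−2=0
SNF(R) diag = [5, 15] → torsion [5, 15]

Answer: M ≅ ℤ/5 ⊕ ℤ/15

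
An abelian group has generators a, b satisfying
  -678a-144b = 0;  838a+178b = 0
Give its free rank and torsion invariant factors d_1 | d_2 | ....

Answer: M ≅ ℤ/2 ⊕ ℤ/6

Derivation:
rank_ℚ(R)=2; free=2−2=0
SNF(R) diag = [2, 6] → torsion [2, 6]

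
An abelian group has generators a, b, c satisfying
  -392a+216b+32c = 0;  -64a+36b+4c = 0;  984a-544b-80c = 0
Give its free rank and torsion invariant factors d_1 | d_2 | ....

rank_ℚ(R)=3; free=3−3=0
SNF(R) diag = [4, 8, 24] → torsion [4, 8, 24]

Answer: M ≅ ℤ/4 ⊕ ℤ/8 ⊕ ℤ/24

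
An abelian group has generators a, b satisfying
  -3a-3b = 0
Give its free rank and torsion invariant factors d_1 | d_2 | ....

rank_ℚ(R)=1; free=2−1=1
SNF(R) diag = [3] → torsion [3]

Answer: M ≅ ℤ^1 ⊕ ℤ/3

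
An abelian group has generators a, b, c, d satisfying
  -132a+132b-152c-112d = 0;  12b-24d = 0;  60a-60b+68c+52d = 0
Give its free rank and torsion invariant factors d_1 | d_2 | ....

rank_ℚ(R)=3; free=4−3=1
SNF(R) diag = [4, 12, 36] → torsion [4, 12, 36]

Answer: M ≅ ℤ^1 ⊕ ℤ/4 ⊕ ℤ/12 ⊕ ℤ/36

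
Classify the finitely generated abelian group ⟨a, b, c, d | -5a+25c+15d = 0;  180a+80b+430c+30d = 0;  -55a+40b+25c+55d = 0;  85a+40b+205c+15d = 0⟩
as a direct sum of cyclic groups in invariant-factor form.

Answer: M ≅ ℤ/5 ⊕ ℤ/10 ⊕ ℤ/20 ⊕ ℤ/40

Derivation:
rank_ℚ(R)=4; free=4−4=0
SNF(R) diag = [5, 10, 20, 40] → torsion [5, 10, 20, 40]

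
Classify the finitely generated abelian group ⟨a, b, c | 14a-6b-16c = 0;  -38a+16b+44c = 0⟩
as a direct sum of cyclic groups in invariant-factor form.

Answer: M ≅ ℤ^1 ⊕ ℤ/2 ⊕ ℤ/2

Derivation:
rank_ℚ(R)=2; free=3−2=1
SNF(R) diag = [2, 2] → torsion [2, 2]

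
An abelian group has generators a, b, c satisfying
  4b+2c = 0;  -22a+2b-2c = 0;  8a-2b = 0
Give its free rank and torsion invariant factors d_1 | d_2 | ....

rank_ℚ(R)=3; free=3−3=0
SNF(R) diag = [2, 2, 2] → torsion [2, 2, 2]

Answer: M ≅ ℤ/2 ⊕ ℤ/2 ⊕ ℤ/2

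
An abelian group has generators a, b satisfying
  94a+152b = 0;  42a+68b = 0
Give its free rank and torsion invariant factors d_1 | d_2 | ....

rank_ℚ(R)=2; free=2−2=0
SNF(R) diag = [2, 4] → torsion [2, 4]

Answer: M ≅ ℤ/2 ⊕ ℤ/4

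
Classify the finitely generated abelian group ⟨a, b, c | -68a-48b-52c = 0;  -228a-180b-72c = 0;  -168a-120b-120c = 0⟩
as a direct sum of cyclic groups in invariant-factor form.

rank_ℚ(R)=3; free=3−3=0
SNF(R) diag = [4, 12, 24] → torsion [4, 12, 24]

Answer: M ≅ ℤ/4 ⊕ ℤ/12 ⊕ ℤ/24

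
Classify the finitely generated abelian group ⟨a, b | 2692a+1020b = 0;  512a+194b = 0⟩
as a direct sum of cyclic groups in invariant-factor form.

Answer: M ≅ ℤ/2 ⊕ ℤ/4

Derivation:
rank_ℚ(R)=2; free=2−2=0
SNF(R) diag = [2, 4] → torsion [2, 4]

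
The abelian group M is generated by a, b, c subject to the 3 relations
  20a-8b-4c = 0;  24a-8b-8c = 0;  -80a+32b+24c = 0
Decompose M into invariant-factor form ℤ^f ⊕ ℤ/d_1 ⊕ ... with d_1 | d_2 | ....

rank_ℚ(R)=3; free=3−3=0
SNF(R) diag = [4, 8, 8] → torsion [4, 8, 8]

Answer: M ≅ ℤ/4 ⊕ ℤ/8 ⊕ ℤ/8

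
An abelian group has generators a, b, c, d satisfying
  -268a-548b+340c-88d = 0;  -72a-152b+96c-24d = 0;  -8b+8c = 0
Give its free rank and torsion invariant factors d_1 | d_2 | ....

rank_ℚ(R)=3; free=4−3=1
SNF(R) diag = [4, 8, 8] → torsion [4, 8, 8]

Answer: M ≅ ℤ^1 ⊕ ℤ/4 ⊕ ℤ/8 ⊕ ℤ/8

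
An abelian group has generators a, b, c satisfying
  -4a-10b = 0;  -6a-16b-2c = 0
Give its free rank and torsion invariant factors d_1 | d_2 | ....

rank_ℚ(R)=2; free=3−2=1
SNF(R) diag = [2, 2] → torsion [2, 2]

Answer: M ≅ ℤ^1 ⊕ ℤ/2 ⊕ ℤ/2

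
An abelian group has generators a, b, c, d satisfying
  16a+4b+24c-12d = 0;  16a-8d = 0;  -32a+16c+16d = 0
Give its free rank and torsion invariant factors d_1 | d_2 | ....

Answer: M ≅ ℤ^1 ⊕ ℤ/4 ⊕ ℤ/8 ⊕ ℤ/16

Derivation:
rank_ℚ(R)=3; free=4−3=1
SNF(R) diag = [4, 8, 16] → torsion [4, 8, 16]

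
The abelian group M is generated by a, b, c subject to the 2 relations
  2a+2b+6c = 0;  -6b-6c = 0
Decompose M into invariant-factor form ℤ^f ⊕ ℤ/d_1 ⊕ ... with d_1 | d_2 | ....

rank_ℚ(R)=2; free=3−2=1
SNF(R) diag = [2, 6] → torsion [2, 6]

Answer: M ≅ ℤ^1 ⊕ ℤ/2 ⊕ ℤ/6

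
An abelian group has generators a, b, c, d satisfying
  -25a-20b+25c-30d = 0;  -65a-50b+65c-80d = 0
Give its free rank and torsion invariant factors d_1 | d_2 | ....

Answer: M ≅ ℤ^2 ⊕ ℤ/5 ⊕ ℤ/10

Derivation:
rank_ℚ(R)=2; free=4−2=2
SNF(R) diag = [5, 10] → torsion [5, 10]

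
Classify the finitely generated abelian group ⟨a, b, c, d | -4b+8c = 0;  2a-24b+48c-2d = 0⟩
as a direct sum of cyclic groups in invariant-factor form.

rank_ℚ(R)=2; free=4−2=2
SNF(R) diag = [2, 4] → torsion [2, 4]

Answer: M ≅ ℤ^2 ⊕ ℤ/2 ⊕ ℤ/4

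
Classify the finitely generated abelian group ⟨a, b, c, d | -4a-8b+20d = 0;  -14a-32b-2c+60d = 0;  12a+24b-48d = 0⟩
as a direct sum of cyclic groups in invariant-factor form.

Answer: M ≅ ℤ^1 ⊕ ℤ/2 ⊕ ℤ/4 ⊕ ℤ/12

Derivation:
rank_ℚ(R)=3; free=4−3=1
SNF(R) diag = [2, 4, 12] → torsion [2, 4, 12]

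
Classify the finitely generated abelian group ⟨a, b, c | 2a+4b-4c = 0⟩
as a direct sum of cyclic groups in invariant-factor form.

Answer: M ≅ ℤ^2 ⊕ ℤ/2

Derivation:
rank_ℚ(R)=1; free=3−1=2
SNF(R) diag = [2] → torsion [2]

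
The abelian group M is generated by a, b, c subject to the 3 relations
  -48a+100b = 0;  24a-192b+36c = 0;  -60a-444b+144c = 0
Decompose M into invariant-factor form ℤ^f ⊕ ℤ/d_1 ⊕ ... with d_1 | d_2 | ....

Answer: M ≅ ℤ/4 ⊕ ℤ/12 ⊕ ℤ/36

Derivation:
rank_ℚ(R)=3; free=3−3=0
SNF(R) diag = [4, 12, 36] → torsion [4, 12, 36]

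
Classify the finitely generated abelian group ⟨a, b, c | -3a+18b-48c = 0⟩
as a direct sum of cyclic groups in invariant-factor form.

Answer: M ≅ ℤ^2 ⊕ ℤ/3

Derivation:
rank_ℚ(R)=1; free=3−1=2
SNF(R) diag = [3] → torsion [3]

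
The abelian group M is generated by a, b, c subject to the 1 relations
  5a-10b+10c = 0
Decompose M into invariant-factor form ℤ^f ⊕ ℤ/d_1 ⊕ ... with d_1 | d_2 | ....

Answer: M ≅ ℤ^2 ⊕ ℤ/5

Derivation:
rank_ℚ(R)=1; free=3−1=2
SNF(R) diag = [5] → torsion [5]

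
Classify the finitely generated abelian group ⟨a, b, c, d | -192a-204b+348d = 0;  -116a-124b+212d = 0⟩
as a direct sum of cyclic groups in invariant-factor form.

Answer: M ≅ ℤ^2 ⊕ ℤ/4 ⊕ ℤ/12

Derivation:
rank_ℚ(R)=2; free=4−2=2
SNF(R) diag = [4, 12] → torsion [4, 12]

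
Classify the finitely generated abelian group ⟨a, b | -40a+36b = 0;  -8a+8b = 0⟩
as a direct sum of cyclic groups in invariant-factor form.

Answer: M ≅ ℤ/4 ⊕ ℤ/8

Derivation:
rank_ℚ(R)=2; free=2−2=0
SNF(R) diag = [4, 8] → torsion [4, 8]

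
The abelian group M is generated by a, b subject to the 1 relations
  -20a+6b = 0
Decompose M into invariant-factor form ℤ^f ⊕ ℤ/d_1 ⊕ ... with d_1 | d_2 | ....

rank_ℚ(R)=1; free=2−1=1
SNF(R) diag = [2] → torsion [2]

Answer: M ≅ ℤ^1 ⊕ ℤ/2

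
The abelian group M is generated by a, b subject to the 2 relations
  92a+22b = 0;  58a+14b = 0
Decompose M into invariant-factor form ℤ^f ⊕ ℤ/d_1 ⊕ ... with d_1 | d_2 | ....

Answer: M ≅ ℤ/2 ⊕ ℤ/6

Derivation:
rank_ℚ(R)=2; free=2−2=0
SNF(R) diag = [2, 6] → torsion [2, 6]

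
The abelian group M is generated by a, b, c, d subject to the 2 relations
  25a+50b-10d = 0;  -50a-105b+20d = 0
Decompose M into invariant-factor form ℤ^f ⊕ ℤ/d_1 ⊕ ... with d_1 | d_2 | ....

rank_ℚ(R)=2; free=4−2=2
SNF(R) diag = [5, 5] → torsion [5, 5]

Answer: M ≅ ℤ^2 ⊕ ℤ/5 ⊕ ℤ/5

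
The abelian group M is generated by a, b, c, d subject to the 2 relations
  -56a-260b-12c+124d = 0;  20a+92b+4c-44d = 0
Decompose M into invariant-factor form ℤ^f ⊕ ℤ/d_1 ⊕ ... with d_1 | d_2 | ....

rank_ℚ(R)=2; free=4−2=2
SNF(R) diag = [4, 4] → torsion [4, 4]

Answer: M ≅ ℤ^2 ⊕ ℤ/4 ⊕ ℤ/4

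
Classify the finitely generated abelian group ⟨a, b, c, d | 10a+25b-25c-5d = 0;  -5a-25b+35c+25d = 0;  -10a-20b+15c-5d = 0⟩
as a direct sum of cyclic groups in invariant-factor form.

Answer: M ≅ ℤ^1 ⊕ ℤ/5 ⊕ ℤ/5 ⊕ ℤ/5

Derivation:
rank_ℚ(R)=3; free=4−3=1
SNF(R) diag = [5, 5, 5] → torsion [5, 5, 5]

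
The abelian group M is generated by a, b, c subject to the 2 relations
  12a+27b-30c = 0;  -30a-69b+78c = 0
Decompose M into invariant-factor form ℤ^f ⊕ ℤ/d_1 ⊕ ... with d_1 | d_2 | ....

rank_ℚ(R)=2; free=3−2=1
SNF(R) diag = [3, 6] → torsion [3, 6]

Answer: M ≅ ℤ^1 ⊕ ℤ/3 ⊕ ℤ/6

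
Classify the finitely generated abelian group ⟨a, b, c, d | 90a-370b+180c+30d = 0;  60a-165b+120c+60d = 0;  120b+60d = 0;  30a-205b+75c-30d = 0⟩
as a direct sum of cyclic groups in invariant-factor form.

rank_ℚ(R)=4; free=4−4=0
SNF(R) diag = [5, 15, 30, 60] → torsion [5, 15, 30, 60]

Answer: M ≅ ℤ/5 ⊕ ℤ/15 ⊕ ℤ/30 ⊕ ℤ/60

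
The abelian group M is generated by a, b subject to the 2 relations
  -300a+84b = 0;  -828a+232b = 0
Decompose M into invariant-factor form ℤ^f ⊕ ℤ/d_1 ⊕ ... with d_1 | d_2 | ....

Answer: M ≅ ℤ/4 ⊕ ℤ/12

Derivation:
rank_ℚ(R)=2; free=2−2=0
SNF(R) diag = [4, 12] → torsion [4, 12]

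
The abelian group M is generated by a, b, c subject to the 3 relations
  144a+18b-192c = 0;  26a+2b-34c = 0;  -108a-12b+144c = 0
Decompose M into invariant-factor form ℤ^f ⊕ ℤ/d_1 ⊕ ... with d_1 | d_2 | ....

Answer: M ≅ ℤ/2 ⊕ ℤ/6 ⊕ ℤ/12

Derivation:
rank_ℚ(R)=3; free=3−3=0
SNF(R) diag = [2, 6, 12] → torsion [2, 6, 12]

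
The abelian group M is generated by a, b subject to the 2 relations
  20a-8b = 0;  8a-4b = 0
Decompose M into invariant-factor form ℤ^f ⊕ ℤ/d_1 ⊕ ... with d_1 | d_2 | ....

rank_ℚ(R)=2; free=2−2=0
SNF(R) diag = [4, 4] → torsion [4, 4]

Answer: M ≅ ℤ/4 ⊕ ℤ/4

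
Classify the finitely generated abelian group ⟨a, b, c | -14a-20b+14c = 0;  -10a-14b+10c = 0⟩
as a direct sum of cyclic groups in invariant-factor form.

Answer: M ≅ ℤ^1 ⊕ ℤ/2 ⊕ ℤ/2

Derivation:
rank_ℚ(R)=2; free=3−2=1
SNF(R) diag = [2, 2] → torsion [2, 2]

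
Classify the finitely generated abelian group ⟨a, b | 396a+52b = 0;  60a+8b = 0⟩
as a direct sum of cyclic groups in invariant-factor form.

Answer: M ≅ ℤ/4 ⊕ ℤ/12

Derivation:
rank_ℚ(R)=2; free=2−2=0
SNF(R) diag = [4, 12] → torsion [4, 12]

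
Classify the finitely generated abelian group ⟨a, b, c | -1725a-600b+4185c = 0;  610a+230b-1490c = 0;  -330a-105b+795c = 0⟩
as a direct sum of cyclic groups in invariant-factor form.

rank_ℚ(R)=3; free=3−3=0
SNF(R) diag = [5, 15, 30] → torsion [5, 15, 30]

Answer: M ≅ ℤ/5 ⊕ ℤ/15 ⊕ ℤ/30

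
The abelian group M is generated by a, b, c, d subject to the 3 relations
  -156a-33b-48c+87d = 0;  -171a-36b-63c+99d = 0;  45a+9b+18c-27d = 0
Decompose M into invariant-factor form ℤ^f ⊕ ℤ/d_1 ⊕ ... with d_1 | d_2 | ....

Answer: M ≅ ℤ^1 ⊕ ℤ/3 ⊕ ℤ/9 ⊕ ℤ/9

Derivation:
rank_ℚ(R)=3; free=4−3=1
SNF(R) diag = [3, 9, 9] → torsion [3, 9, 9]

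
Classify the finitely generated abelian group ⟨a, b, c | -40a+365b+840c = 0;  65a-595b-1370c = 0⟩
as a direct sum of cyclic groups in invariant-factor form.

Answer: M ≅ ℤ^1 ⊕ ℤ/5 ⊕ ℤ/5

Derivation:
rank_ℚ(R)=2; free=3−2=1
SNF(R) diag = [5, 5] → torsion [5, 5]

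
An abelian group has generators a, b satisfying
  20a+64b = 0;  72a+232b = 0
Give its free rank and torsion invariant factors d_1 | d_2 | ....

Answer: M ≅ ℤ/4 ⊕ ℤ/8

Derivation:
rank_ℚ(R)=2; free=2−2=0
SNF(R) diag = [4, 8] → torsion [4, 8]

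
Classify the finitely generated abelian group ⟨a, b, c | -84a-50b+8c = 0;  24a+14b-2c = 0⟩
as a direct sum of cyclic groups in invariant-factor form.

Answer: M ≅ ℤ^1 ⊕ ℤ/2 ⊕ ℤ/6

Derivation:
rank_ℚ(R)=2; free=3−2=1
SNF(R) diag = [2, 6] → torsion [2, 6]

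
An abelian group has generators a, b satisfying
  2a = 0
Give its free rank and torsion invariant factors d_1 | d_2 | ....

rank_ℚ(R)=1; free=2−1=1
SNF(R) diag = [2] → torsion [2]

Answer: M ≅ ℤ^1 ⊕ ℤ/2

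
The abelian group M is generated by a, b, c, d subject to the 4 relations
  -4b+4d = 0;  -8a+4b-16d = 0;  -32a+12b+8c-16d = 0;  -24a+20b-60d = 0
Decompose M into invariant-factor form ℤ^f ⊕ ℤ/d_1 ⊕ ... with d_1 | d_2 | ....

rank_ℚ(R)=4; free=4−4=0
SNF(R) diag = [4, 4, 8, 8] → torsion [4, 4, 8, 8]

Answer: M ≅ ℤ/4 ⊕ ℤ/4 ⊕ ℤ/8 ⊕ ℤ/8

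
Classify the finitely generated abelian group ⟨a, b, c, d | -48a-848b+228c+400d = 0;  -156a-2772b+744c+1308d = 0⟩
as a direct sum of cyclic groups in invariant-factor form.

rank_ℚ(R)=2; free=4−2=2
SNF(R) diag = [4, 12] → torsion [4, 12]

Answer: M ≅ ℤ^2 ⊕ ℤ/4 ⊕ ℤ/12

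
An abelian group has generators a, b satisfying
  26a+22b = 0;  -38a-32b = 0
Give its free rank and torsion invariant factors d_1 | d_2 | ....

Answer: M ≅ ℤ/2 ⊕ ℤ/2

Derivation:
rank_ℚ(R)=2; free=2−2=0
SNF(R) diag = [2, 2] → torsion [2, 2]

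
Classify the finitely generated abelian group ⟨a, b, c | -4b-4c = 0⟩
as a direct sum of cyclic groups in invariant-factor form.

rank_ℚ(R)=1; free=3−1=2
SNF(R) diag = [4] → torsion [4]

Answer: M ≅ ℤ^2 ⊕ ℤ/4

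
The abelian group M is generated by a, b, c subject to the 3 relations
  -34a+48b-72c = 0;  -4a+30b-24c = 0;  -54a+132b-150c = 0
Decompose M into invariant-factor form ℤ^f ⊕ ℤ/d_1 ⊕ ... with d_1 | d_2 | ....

Answer: M ≅ ℤ/2 ⊕ ℤ/6 ⊕ ℤ/6

Derivation:
rank_ℚ(R)=3; free=3−3=0
SNF(R) diag = [2, 6, 6] → torsion [2, 6, 6]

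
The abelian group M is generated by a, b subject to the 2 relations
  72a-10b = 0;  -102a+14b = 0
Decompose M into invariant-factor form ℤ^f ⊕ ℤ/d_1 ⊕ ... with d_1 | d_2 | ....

rank_ℚ(R)=2; free=2−2=0
SNF(R) diag = [2, 6] → torsion [2, 6]

Answer: M ≅ ℤ/2 ⊕ ℤ/6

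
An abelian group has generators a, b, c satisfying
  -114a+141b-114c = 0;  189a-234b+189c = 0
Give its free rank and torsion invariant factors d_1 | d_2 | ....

rank_ℚ(R)=2; free=3−2=1
SNF(R) diag = [3, 9] → torsion [3, 9]

Answer: M ≅ ℤ^1 ⊕ ℤ/3 ⊕ ℤ/9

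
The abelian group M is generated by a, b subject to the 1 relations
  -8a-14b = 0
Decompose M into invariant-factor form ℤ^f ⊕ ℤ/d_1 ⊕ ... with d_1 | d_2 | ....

Answer: M ≅ ℤ^1 ⊕ ℤ/2

Derivation:
rank_ℚ(R)=1; free=2−1=1
SNF(R) diag = [2] → torsion [2]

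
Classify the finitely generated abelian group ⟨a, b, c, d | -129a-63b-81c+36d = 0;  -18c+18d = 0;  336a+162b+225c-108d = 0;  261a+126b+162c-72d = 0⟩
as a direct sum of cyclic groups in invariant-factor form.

Answer: M ≅ ℤ/3 ⊕ ℤ/9 ⊕ ℤ/9 ⊕ ℤ/18

Derivation:
rank_ℚ(R)=4; free=4−4=0
SNF(R) diag = [3, 9, 9, 18] → torsion [3, 9, 9, 18]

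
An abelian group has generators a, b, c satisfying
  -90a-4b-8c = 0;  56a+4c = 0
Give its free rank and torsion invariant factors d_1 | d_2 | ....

Answer: M ≅ ℤ^1 ⊕ ℤ/2 ⊕ ℤ/4

Derivation:
rank_ℚ(R)=2; free=3−2=1
SNF(R) diag = [2, 4] → torsion [2, 4]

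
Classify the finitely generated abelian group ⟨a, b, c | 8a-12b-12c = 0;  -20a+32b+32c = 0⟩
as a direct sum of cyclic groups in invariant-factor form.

Answer: M ≅ ℤ^1 ⊕ ℤ/4 ⊕ ℤ/4

Derivation:
rank_ℚ(R)=2; free=3−2=1
SNF(R) diag = [4, 4] → torsion [4, 4]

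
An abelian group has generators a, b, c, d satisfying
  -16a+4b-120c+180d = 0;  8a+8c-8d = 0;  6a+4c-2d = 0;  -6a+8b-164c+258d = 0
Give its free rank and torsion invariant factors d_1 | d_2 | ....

rank_ℚ(R)=4; free=4−4=0
SNF(R) diag = [2, 4, 8, 24] → torsion [2, 4, 8, 24]

Answer: M ≅ ℤ/2 ⊕ ℤ/4 ⊕ ℤ/8 ⊕ ℤ/24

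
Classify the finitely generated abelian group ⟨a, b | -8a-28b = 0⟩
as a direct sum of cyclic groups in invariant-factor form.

Answer: M ≅ ℤ^1 ⊕ ℤ/4

Derivation:
rank_ℚ(R)=1; free=2−1=1
SNF(R) diag = [4] → torsion [4]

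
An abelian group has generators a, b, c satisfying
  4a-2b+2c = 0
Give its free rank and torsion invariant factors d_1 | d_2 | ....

Answer: M ≅ ℤ^2 ⊕ ℤ/2

Derivation:
rank_ℚ(R)=1; free=3−1=2
SNF(R) diag = [2] → torsion [2]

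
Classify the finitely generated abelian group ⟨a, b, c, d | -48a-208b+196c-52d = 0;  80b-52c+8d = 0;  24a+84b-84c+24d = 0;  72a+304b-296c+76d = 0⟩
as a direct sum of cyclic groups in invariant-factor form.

Answer: M ≅ ℤ/4 ⊕ ℤ/4 ⊕ ℤ/12 ⊕ ℤ/24

Derivation:
rank_ℚ(R)=4; free=4−4=0
SNF(R) diag = [4, 4, 12, 24] → torsion [4, 4, 12, 24]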